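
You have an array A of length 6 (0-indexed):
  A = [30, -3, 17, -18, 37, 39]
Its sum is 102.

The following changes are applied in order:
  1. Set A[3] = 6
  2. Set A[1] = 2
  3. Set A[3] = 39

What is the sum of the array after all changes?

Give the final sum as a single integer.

Answer: 164

Derivation:
Initial sum: 102
Change 1: A[3] -18 -> 6, delta = 24, sum = 126
Change 2: A[1] -3 -> 2, delta = 5, sum = 131
Change 3: A[3] 6 -> 39, delta = 33, sum = 164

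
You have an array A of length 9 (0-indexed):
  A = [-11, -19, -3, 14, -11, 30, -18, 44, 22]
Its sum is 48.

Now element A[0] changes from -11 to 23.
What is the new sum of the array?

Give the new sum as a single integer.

Answer: 82

Derivation:
Old value at index 0: -11
New value at index 0: 23
Delta = 23 - -11 = 34
New sum = old_sum + delta = 48 + (34) = 82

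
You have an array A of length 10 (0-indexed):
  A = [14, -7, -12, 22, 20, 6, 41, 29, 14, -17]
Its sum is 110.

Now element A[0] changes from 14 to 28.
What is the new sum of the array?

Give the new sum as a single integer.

Old value at index 0: 14
New value at index 0: 28
Delta = 28 - 14 = 14
New sum = old_sum + delta = 110 + (14) = 124

Answer: 124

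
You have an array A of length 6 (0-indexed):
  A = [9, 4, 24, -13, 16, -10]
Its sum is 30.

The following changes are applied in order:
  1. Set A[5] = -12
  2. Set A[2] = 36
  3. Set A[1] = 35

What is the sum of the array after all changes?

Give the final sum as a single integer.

Initial sum: 30
Change 1: A[5] -10 -> -12, delta = -2, sum = 28
Change 2: A[2] 24 -> 36, delta = 12, sum = 40
Change 3: A[1] 4 -> 35, delta = 31, sum = 71

Answer: 71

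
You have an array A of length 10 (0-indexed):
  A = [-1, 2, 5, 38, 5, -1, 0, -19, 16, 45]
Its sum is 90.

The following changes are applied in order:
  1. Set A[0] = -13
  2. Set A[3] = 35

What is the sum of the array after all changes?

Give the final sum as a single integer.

Initial sum: 90
Change 1: A[0] -1 -> -13, delta = -12, sum = 78
Change 2: A[3] 38 -> 35, delta = -3, sum = 75

Answer: 75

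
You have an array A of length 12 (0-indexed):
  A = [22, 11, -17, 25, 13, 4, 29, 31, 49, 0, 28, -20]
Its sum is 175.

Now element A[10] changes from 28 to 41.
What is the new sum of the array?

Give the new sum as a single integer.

Old value at index 10: 28
New value at index 10: 41
Delta = 41 - 28 = 13
New sum = old_sum + delta = 175 + (13) = 188

Answer: 188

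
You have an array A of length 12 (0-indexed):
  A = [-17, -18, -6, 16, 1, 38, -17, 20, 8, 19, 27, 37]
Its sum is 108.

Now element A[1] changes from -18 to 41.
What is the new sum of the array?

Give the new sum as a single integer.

Old value at index 1: -18
New value at index 1: 41
Delta = 41 - -18 = 59
New sum = old_sum + delta = 108 + (59) = 167

Answer: 167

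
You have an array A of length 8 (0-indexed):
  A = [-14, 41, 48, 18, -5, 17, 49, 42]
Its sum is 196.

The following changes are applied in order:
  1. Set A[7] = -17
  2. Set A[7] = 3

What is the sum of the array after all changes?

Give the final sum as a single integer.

Initial sum: 196
Change 1: A[7] 42 -> -17, delta = -59, sum = 137
Change 2: A[7] -17 -> 3, delta = 20, sum = 157

Answer: 157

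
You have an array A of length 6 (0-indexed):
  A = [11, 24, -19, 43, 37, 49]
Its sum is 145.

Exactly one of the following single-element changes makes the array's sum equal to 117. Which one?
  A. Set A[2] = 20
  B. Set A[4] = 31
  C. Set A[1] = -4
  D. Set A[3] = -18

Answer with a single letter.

Answer: C

Derivation:
Option A: A[2] -19->20, delta=39, new_sum=145+(39)=184
Option B: A[4] 37->31, delta=-6, new_sum=145+(-6)=139
Option C: A[1] 24->-4, delta=-28, new_sum=145+(-28)=117 <-- matches target
Option D: A[3] 43->-18, delta=-61, new_sum=145+(-61)=84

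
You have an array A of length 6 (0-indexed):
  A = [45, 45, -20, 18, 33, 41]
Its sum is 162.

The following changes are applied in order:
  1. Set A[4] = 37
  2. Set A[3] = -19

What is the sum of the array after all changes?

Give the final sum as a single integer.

Answer: 129

Derivation:
Initial sum: 162
Change 1: A[4] 33 -> 37, delta = 4, sum = 166
Change 2: A[3] 18 -> -19, delta = -37, sum = 129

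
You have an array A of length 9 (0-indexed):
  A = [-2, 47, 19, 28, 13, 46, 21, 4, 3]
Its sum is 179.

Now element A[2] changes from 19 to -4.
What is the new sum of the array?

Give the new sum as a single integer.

Old value at index 2: 19
New value at index 2: -4
Delta = -4 - 19 = -23
New sum = old_sum + delta = 179 + (-23) = 156

Answer: 156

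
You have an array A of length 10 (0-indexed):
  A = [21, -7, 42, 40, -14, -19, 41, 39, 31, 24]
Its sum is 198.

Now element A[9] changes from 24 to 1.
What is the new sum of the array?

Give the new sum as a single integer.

Answer: 175

Derivation:
Old value at index 9: 24
New value at index 9: 1
Delta = 1 - 24 = -23
New sum = old_sum + delta = 198 + (-23) = 175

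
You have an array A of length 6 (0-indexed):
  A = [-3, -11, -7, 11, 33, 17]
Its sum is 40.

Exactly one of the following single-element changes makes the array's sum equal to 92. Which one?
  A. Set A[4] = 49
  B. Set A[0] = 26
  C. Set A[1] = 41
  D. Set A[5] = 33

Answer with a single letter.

Answer: C

Derivation:
Option A: A[4] 33->49, delta=16, new_sum=40+(16)=56
Option B: A[0] -3->26, delta=29, new_sum=40+(29)=69
Option C: A[1] -11->41, delta=52, new_sum=40+(52)=92 <-- matches target
Option D: A[5] 17->33, delta=16, new_sum=40+(16)=56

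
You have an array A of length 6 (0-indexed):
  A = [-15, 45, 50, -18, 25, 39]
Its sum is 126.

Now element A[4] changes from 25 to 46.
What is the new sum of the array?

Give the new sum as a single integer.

Answer: 147

Derivation:
Old value at index 4: 25
New value at index 4: 46
Delta = 46 - 25 = 21
New sum = old_sum + delta = 126 + (21) = 147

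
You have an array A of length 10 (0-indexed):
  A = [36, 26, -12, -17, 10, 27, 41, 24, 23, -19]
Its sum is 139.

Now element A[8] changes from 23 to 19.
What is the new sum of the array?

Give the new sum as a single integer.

Answer: 135

Derivation:
Old value at index 8: 23
New value at index 8: 19
Delta = 19 - 23 = -4
New sum = old_sum + delta = 139 + (-4) = 135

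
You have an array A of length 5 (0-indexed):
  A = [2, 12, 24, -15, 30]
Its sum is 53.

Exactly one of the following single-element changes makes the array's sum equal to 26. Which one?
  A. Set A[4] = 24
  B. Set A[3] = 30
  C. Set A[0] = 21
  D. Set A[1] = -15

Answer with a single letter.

Answer: D

Derivation:
Option A: A[4] 30->24, delta=-6, new_sum=53+(-6)=47
Option B: A[3] -15->30, delta=45, new_sum=53+(45)=98
Option C: A[0] 2->21, delta=19, new_sum=53+(19)=72
Option D: A[1] 12->-15, delta=-27, new_sum=53+(-27)=26 <-- matches target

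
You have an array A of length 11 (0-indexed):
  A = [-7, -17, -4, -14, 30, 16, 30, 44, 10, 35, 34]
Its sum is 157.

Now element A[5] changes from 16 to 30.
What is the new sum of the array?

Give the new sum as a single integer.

Old value at index 5: 16
New value at index 5: 30
Delta = 30 - 16 = 14
New sum = old_sum + delta = 157 + (14) = 171

Answer: 171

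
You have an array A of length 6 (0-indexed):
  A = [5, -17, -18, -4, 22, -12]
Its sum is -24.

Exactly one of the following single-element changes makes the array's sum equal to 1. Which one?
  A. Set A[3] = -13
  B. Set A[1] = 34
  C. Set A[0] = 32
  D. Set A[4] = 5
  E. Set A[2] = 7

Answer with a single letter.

Option A: A[3] -4->-13, delta=-9, new_sum=-24+(-9)=-33
Option B: A[1] -17->34, delta=51, new_sum=-24+(51)=27
Option C: A[0] 5->32, delta=27, new_sum=-24+(27)=3
Option D: A[4] 22->5, delta=-17, new_sum=-24+(-17)=-41
Option E: A[2] -18->7, delta=25, new_sum=-24+(25)=1 <-- matches target

Answer: E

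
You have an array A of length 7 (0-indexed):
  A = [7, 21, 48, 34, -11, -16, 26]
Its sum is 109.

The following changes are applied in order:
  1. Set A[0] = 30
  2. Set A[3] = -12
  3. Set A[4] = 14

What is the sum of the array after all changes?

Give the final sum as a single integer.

Initial sum: 109
Change 1: A[0] 7 -> 30, delta = 23, sum = 132
Change 2: A[3] 34 -> -12, delta = -46, sum = 86
Change 3: A[4] -11 -> 14, delta = 25, sum = 111

Answer: 111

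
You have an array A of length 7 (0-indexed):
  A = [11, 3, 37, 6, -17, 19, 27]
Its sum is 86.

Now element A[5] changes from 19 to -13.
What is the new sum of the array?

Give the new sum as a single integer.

Answer: 54

Derivation:
Old value at index 5: 19
New value at index 5: -13
Delta = -13 - 19 = -32
New sum = old_sum + delta = 86 + (-32) = 54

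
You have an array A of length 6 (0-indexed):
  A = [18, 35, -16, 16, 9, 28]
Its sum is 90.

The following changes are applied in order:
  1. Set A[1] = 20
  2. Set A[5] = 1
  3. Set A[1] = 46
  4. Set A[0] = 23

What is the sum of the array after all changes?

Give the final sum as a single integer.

Initial sum: 90
Change 1: A[1] 35 -> 20, delta = -15, sum = 75
Change 2: A[5] 28 -> 1, delta = -27, sum = 48
Change 3: A[1] 20 -> 46, delta = 26, sum = 74
Change 4: A[0] 18 -> 23, delta = 5, sum = 79

Answer: 79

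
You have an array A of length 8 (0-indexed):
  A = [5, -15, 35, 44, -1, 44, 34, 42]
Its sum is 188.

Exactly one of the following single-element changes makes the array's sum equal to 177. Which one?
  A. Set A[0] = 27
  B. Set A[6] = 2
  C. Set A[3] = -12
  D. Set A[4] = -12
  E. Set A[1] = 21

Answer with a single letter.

Option A: A[0] 5->27, delta=22, new_sum=188+(22)=210
Option B: A[6] 34->2, delta=-32, new_sum=188+(-32)=156
Option C: A[3] 44->-12, delta=-56, new_sum=188+(-56)=132
Option D: A[4] -1->-12, delta=-11, new_sum=188+(-11)=177 <-- matches target
Option E: A[1] -15->21, delta=36, new_sum=188+(36)=224

Answer: D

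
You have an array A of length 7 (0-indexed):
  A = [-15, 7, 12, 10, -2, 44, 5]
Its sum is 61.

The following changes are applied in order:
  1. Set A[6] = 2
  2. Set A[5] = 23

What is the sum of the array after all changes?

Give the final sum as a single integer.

Answer: 37

Derivation:
Initial sum: 61
Change 1: A[6] 5 -> 2, delta = -3, sum = 58
Change 2: A[5] 44 -> 23, delta = -21, sum = 37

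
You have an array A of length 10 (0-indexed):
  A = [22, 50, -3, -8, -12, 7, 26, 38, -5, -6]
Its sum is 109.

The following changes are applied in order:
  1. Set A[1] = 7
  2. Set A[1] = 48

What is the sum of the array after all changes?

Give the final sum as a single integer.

Answer: 107

Derivation:
Initial sum: 109
Change 1: A[1] 50 -> 7, delta = -43, sum = 66
Change 2: A[1] 7 -> 48, delta = 41, sum = 107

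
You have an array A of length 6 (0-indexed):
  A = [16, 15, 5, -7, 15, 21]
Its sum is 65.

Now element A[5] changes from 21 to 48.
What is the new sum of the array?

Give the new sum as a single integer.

Answer: 92

Derivation:
Old value at index 5: 21
New value at index 5: 48
Delta = 48 - 21 = 27
New sum = old_sum + delta = 65 + (27) = 92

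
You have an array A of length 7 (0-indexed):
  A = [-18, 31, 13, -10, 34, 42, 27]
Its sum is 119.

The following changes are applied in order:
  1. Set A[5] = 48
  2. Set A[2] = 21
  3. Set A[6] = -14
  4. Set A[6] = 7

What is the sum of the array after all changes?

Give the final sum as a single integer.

Answer: 113

Derivation:
Initial sum: 119
Change 1: A[5] 42 -> 48, delta = 6, sum = 125
Change 2: A[2] 13 -> 21, delta = 8, sum = 133
Change 3: A[6] 27 -> -14, delta = -41, sum = 92
Change 4: A[6] -14 -> 7, delta = 21, sum = 113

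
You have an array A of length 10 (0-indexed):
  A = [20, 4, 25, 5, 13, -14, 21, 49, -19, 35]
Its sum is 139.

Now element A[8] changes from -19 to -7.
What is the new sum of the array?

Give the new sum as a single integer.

Answer: 151

Derivation:
Old value at index 8: -19
New value at index 8: -7
Delta = -7 - -19 = 12
New sum = old_sum + delta = 139 + (12) = 151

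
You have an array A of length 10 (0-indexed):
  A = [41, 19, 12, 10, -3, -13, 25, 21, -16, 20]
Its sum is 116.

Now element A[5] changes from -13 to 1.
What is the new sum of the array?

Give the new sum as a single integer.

Answer: 130

Derivation:
Old value at index 5: -13
New value at index 5: 1
Delta = 1 - -13 = 14
New sum = old_sum + delta = 116 + (14) = 130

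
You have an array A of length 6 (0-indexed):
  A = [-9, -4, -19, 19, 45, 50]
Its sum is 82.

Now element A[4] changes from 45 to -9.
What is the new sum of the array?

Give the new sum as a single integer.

Old value at index 4: 45
New value at index 4: -9
Delta = -9 - 45 = -54
New sum = old_sum + delta = 82 + (-54) = 28

Answer: 28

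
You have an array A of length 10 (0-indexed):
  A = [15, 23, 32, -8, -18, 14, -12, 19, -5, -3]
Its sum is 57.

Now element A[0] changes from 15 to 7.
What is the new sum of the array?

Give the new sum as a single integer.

Old value at index 0: 15
New value at index 0: 7
Delta = 7 - 15 = -8
New sum = old_sum + delta = 57 + (-8) = 49

Answer: 49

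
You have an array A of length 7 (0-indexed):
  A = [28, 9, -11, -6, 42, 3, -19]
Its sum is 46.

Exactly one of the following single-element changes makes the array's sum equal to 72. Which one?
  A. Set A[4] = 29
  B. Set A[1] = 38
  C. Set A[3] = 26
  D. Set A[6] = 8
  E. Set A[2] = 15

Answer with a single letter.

Answer: E

Derivation:
Option A: A[4] 42->29, delta=-13, new_sum=46+(-13)=33
Option B: A[1] 9->38, delta=29, new_sum=46+(29)=75
Option C: A[3] -6->26, delta=32, new_sum=46+(32)=78
Option D: A[6] -19->8, delta=27, new_sum=46+(27)=73
Option E: A[2] -11->15, delta=26, new_sum=46+(26)=72 <-- matches target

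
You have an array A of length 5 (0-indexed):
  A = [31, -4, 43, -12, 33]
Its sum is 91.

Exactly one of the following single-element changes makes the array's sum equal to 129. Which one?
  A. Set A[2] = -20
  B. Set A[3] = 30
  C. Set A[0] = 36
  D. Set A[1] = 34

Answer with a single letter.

Option A: A[2] 43->-20, delta=-63, new_sum=91+(-63)=28
Option B: A[3] -12->30, delta=42, new_sum=91+(42)=133
Option C: A[0] 31->36, delta=5, new_sum=91+(5)=96
Option D: A[1] -4->34, delta=38, new_sum=91+(38)=129 <-- matches target

Answer: D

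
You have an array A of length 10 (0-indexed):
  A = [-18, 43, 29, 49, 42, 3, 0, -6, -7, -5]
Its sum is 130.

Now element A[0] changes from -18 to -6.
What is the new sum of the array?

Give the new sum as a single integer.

Answer: 142

Derivation:
Old value at index 0: -18
New value at index 0: -6
Delta = -6 - -18 = 12
New sum = old_sum + delta = 130 + (12) = 142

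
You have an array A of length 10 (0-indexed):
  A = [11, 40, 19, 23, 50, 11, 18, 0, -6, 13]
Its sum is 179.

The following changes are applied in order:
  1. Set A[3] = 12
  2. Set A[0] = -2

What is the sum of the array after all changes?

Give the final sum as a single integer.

Initial sum: 179
Change 1: A[3] 23 -> 12, delta = -11, sum = 168
Change 2: A[0] 11 -> -2, delta = -13, sum = 155

Answer: 155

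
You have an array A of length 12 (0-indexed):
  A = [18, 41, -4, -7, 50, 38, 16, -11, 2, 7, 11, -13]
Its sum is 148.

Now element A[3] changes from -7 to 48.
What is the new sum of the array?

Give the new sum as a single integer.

Old value at index 3: -7
New value at index 3: 48
Delta = 48 - -7 = 55
New sum = old_sum + delta = 148 + (55) = 203

Answer: 203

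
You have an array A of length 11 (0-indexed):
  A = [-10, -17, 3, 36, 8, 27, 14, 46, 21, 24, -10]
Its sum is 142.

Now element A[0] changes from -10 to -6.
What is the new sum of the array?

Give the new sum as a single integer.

Old value at index 0: -10
New value at index 0: -6
Delta = -6 - -10 = 4
New sum = old_sum + delta = 142 + (4) = 146

Answer: 146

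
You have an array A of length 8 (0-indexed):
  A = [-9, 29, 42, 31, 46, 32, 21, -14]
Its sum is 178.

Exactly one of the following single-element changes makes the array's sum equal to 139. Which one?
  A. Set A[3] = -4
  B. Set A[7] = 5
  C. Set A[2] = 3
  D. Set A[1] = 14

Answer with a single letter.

Answer: C

Derivation:
Option A: A[3] 31->-4, delta=-35, new_sum=178+(-35)=143
Option B: A[7] -14->5, delta=19, new_sum=178+(19)=197
Option C: A[2] 42->3, delta=-39, new_sum=178+(-39)=139 <-- matches target
Option D: A[1] 29->14, delta=-15, new_sum=178+(-15)=163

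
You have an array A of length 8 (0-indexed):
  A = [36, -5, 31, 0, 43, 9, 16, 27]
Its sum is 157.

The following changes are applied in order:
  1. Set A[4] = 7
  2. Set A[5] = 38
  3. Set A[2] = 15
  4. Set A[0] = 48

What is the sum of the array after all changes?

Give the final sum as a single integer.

Initial sum: 157
Change 1: A[4] 43 -> 7, delta = -36, sum = 121
Change 2: A[5] 9 -> 38, delta = 29, sum = 150
Change 3: A[2] 31 -> 15, delta = -16, sum = 134
Change 4: A[0] 36 -> 48, delta = 12, sum = 146

Answer: 146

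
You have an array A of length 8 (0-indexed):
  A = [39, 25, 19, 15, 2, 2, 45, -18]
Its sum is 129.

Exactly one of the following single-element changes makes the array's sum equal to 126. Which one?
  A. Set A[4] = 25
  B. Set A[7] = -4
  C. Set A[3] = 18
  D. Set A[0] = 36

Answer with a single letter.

Answer: D

Derivation:
Option A: A[4] 2->25, delta=23, new_sum=129+(23)=152
Option B: A[7] -18->-4, delta=14, new_sum=129+(14)=143
Option C: A[3] 15->18, delta=3, new_sum=129+(3)=132
Option D: A[0] 39->36, delta=-3, new_sum=129+(-3)=126 <-- matches target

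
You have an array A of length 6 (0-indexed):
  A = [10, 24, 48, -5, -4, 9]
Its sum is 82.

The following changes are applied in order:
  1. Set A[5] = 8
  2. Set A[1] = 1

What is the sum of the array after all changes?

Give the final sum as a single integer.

Initial sum: 82
Change 1: A[5] 9 -> 8, delta = -1, sum = 81
Change 2: A[1] 24 -> 1, delta = -23, sum = 58

Answer: 58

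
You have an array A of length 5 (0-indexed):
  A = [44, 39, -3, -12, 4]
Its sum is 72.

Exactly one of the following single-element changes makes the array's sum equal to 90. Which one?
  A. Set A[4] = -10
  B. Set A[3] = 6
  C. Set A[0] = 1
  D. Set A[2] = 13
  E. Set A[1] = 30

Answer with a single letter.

Answer: B

Derivation:
Option A: A[4] 4->-10, delta=-14, new_sum=72+(-14)=58
Option B: A[3] -12->6, delta=18, new_sum=72+(18)=90 <-- matches target
Option C: A[0] 44->1, delta=-43, new_sum=72+(-43)=29
Option D: A[2] -3->13, delta=16, new_sum=72+(16)=88
Option E: A[1] 39->30, delta=-9, new_sum=72+(-9)=63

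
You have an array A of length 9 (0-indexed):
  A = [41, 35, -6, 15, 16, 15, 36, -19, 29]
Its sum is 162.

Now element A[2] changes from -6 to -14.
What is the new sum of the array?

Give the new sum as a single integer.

Answer: 154

Derivation:
Old value at index 2: -6
New value at index 2: -14
Delta = -14 - -6 = -8
New sum = old_sum + delta = 162 + (-8) = 154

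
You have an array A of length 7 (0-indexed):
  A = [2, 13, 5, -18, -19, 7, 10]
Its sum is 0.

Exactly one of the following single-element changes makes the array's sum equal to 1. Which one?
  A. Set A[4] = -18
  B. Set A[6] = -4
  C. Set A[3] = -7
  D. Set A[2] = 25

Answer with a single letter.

Answer: A

Derivation:
Option A: A[4] -19->-18, delta=1, new_sum=0+(1)=1 <-- matches target
Option B: A[6] 10->-4, delta=-14, new_sum=0+(-14)=-14
Option C: A[3] -18->-7, delta=11, new_sum=0+(11)=11
Option D: A[2] 5->25, delta=20, new_sum=0+(20)=20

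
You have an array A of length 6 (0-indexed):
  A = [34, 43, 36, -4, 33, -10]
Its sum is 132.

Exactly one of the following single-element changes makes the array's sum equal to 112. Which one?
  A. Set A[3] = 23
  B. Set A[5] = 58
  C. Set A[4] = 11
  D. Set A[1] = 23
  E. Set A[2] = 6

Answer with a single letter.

Answer: D

Derivation:
Option A: A[3] -4->23, delta=27, new_sum=132+(27)=159
Option B: A[5] -10->58, delta=68, new_sum=132+(68)=200
Option C: A[4] 33->11, delta=-22, new_sum=132+(-22)=110
Option D: A[1] 43->23, delta=-20, new_sum=132+(-20)=112 <-- matches target
Option E: A[2] 36->6, delta=-30, new_sum=132+(-30)=102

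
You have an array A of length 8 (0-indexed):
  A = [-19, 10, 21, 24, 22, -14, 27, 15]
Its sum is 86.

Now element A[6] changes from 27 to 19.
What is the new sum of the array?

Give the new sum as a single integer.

Answer: 78

Derivation:
Old value at index 6: 27
New value at index 6: 19
Delta = 19 - 27 = -8
New sum = old_sum + delta = 86 + (-8) = 78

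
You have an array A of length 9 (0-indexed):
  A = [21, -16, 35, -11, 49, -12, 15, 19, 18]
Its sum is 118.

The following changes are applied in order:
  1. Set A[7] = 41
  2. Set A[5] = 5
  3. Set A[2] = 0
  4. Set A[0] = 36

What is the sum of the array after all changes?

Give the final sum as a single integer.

Initial sum: 118
Change 1: A[7] 19 -> 41, delta = 22, sum = 140
Change 2: A[5] -12 -> 5, delta = 17, sum = 157
Change 3: A[2] 35 -> 0, delta = -35, sum = 122
Change 4: A[0] 21 -> 36, delta = 15, sum = 137

Answer: 137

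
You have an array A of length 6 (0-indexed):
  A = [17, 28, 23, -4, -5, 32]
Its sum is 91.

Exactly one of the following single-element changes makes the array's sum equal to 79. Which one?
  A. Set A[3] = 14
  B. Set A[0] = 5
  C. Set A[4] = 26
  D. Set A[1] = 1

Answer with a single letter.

Option A: A[3] -4->14, delta=18, new_sum=91+(18)=109
Option B: A[0] 17->5, delta=-12, new_sum=91+(-12)=79 <-- matches target
Option C: A[4] -5->26, delta=31, new_sum=91+(31)=122
Option D: A[1] 28->1, delta=-27, new_sum=91+(-27)=64

Answer: B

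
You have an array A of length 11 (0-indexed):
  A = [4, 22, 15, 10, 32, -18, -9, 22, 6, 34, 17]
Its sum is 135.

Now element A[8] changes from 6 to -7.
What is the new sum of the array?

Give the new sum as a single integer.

Answer: 122

Derivation:
Old value at index 8: 6
New value at index 8: -7
Delta = -7 - 6 = -13
New sum = old_sum + delta = 135 + (-13) = 122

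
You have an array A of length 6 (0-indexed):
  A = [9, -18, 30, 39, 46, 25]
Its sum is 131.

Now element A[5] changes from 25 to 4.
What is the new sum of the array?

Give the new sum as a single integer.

Old value at index 5: 25
New value at index 5: 4
Delta = 4 - 25 = -21
New sum = old_sum + delta = 131 + (-21) = 110

Answer: 110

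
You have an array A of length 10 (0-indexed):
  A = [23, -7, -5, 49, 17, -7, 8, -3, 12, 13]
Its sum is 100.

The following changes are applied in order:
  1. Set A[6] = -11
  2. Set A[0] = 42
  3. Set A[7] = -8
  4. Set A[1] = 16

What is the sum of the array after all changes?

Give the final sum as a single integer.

Initial sum: 100
Change 1: A[6] 8 -> -11, delta = -19, sum = 81
Change 2: A[0] 23 -> 42, delta = 19, sum = 100
Change 3: A[7] -3 -> -8, delta = -5, sum = 95
Change 4: A[1] -7 -> 16, delta = 23, sum = 118

Answer: 118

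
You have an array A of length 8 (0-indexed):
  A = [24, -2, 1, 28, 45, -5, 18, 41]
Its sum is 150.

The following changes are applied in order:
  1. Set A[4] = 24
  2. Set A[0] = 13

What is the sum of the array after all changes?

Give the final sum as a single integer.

Initial sum: 150
Change 1: A[4] 45 -> 24, delta = -21, sum = 129
Change 2: A[0] 24 -> 13, delta = -11, sum = 118

Answer: 118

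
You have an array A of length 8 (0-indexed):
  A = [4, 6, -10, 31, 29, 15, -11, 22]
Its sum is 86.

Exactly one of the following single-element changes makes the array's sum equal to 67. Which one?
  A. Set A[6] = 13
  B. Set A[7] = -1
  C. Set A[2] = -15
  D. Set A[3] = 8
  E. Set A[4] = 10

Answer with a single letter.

Answer: E

Derivation:
Option A: A[6] -11->13, delta=24, new_sum=86+(24)=110
Option B: A[7] 22->-1, delta=-23, new_sum=86+(-23)=63
Option C: A[2] -10->-15, delta=-5, new_sum=86+(-5)=81
Option D: A[3] 31->8, delta=-23, new_sum=86+(-23)=63
Option E: A[4] 29->10, delta=-19, new_sum=86+(-19)=67 <-- matches target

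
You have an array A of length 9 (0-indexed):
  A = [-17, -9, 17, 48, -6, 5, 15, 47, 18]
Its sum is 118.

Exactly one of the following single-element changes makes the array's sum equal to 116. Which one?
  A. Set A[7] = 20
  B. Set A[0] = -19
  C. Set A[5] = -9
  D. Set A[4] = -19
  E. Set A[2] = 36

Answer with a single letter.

Option A: A[7] 47->20, delta=-27, new_sum=118+(-27)=91
Option B: A[0] -17->-19, delta=-2, new_sum=118+(-2)=116 <-- matches target
Option C: A[5] 5->-9, delta=-14, new_sum=118+(-14)=104
Option D: A[4] -6->-19, delta=-13, new_sum=118+(-13)=105
Option E: A[2] 17->36, delta=19, new_sum=118+(19)=137

Answer: B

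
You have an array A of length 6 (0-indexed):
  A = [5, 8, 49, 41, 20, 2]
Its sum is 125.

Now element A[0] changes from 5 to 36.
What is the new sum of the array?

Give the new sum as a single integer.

Answer: 156

Derivation:
Old value at index 0: 5
New value at index 0: 36
Delta = 36 - 5 = 31
New sum = old_sum + delta = 125 + (31) = 156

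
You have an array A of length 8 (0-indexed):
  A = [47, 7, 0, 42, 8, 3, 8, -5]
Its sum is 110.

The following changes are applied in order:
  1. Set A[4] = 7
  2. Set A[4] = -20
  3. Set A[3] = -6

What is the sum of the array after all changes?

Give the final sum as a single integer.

Initial sum: 110
Change 1: A[4] 8 -> 7, delta = -1, sum = 109
Change 2: A[4] 7 -> -20, delta = -27, sum = 82
Change 3: A[3] 42 -> -6, delta = -48, sum = 34

Answer: 34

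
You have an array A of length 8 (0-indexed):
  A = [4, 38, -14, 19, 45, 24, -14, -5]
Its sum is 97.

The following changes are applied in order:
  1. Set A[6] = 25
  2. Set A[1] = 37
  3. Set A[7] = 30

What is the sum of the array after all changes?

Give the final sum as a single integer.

Initial sum: 97
Change 1: A[6] -14 -> 25, delta = 39, sum = 136
Change 2: A[1] 38 -> 37, delta = -1, sum = 135
Change 3: A[7] -5 -> 30, delta = 35, sum = 170

Answer: 170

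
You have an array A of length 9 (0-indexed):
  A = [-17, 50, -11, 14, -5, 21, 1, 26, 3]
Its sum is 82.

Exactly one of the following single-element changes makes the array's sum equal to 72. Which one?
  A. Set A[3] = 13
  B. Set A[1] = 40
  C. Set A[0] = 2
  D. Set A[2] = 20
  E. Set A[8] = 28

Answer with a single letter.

Option A: A[3] 14->13, delta=-1, new_sum=82+(-1)=81
Option B: A[1] 50->40, delta=-10, new_sum=82+(-10)=72 <-- matches target
Option C: A[0] -17->2, delta=19, new_sum=82+(19)=101
Option D: A[2] -11->20, delta=31, new_sum=82+(31)=113
Option E: A[8] 3->28, delta=25, new_sum=82+(25)=107

Answer: B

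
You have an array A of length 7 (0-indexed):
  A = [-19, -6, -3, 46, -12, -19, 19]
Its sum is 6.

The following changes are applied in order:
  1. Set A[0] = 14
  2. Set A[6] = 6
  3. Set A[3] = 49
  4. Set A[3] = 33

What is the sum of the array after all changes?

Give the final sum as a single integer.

Answer: 13

Derivation:
Initial sum: 6
Change 1: A[0] -19 -> 14, delta = 33, sum = 39
Change 2: A[6] 19 -> 6, delta = -13, sum = 26
Change 3: A[3] 46 -> 49, delta = 3, sum = 29
Change 4: A[3] 49 -> 33, delta = -16, sum = 13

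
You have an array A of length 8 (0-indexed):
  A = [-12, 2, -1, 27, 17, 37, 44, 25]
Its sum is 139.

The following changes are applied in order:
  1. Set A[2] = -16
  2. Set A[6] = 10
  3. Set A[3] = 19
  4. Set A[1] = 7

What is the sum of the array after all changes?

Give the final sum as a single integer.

Answer: 87

Derivation:
Initial sum: 139
Change 1: A[2] -1 -> -16, delta = -15, sum = 124
Change 2: A[6] 44 -> 10, delta = -34, sum = 90
Change 3: A[3] 27 -> 19, delta = -8, sum = 82
Change 4: A[1] 2 -> 7, delta = 5, sum = 87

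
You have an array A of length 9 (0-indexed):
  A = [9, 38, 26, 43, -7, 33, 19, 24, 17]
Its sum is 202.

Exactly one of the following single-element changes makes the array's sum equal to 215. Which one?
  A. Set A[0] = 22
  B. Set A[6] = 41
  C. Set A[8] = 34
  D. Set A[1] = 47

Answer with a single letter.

Option A: A[0] 9->22, delta=13, new_sum=202+(13)=215 <-- matches target
Option B: A[6] 19->41, delta=22, new_sum=202+(22)=224
Option C: A[8] 17->34, delta=17, new_sum=202+(17)=219
Option D: A[1] 38->47, delta=9, new_sum=202+(9)=211

Answer: A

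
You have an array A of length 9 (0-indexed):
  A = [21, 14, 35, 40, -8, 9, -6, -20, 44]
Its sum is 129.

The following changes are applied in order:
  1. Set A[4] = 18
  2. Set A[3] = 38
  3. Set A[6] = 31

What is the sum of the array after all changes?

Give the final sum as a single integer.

Initial sum: 129
Change 1: A[4] -8 -> 18, delta = 26, sum = 155
Change 2: A[3] 40 -> 38, delta = -2, sum = 153
Change 3: A[6] -6 -> 31, delta = 37, sum = 190

Answer: 190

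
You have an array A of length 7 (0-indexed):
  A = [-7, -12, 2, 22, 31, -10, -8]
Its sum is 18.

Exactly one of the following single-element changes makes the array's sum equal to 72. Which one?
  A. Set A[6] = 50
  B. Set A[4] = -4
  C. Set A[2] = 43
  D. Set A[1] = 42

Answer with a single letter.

Option A: A[6] -8->50, delta=58, new_sum=18+(58)=76
Option B: A[4] 31->-4, delta=-35, new_sum=18+(-35)=-17
Option C: A[2] 2->43, delta=41, new_sum=18+(41)=59
Option D: A[1] -12->42, delta=54, new_sum=18+(54)=72 <-- matches target

Answer: D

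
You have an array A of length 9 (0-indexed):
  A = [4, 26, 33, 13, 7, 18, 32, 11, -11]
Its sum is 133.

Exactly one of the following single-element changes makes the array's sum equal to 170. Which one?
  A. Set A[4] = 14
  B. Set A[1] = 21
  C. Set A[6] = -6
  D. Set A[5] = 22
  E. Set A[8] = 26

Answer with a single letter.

Option A: A[4] 7->14, delta=7, new_sum=133+(7)=140
Option B: A[1] 26->21, delta=-5, new_sum=133+(-5)=128
Option C: A[6] 32->-6, delta=-38, new_sum=133+(-38)=95
Option D: A[5] 18->22, delta=4, new_sum=133+(4)=137
Option E: A[8] -11->26, delta=37, new_sum=133+(37)=170 <-- matches target

Answer: E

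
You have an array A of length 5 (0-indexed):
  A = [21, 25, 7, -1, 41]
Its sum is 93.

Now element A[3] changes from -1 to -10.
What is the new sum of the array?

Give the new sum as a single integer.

Answer: 84

Derivation:
Old value at index 3: -1
New value at index 3: -10
Delta = -10 - -1 = -9
New sum = old_sum + delta = 93 + (-9) = 84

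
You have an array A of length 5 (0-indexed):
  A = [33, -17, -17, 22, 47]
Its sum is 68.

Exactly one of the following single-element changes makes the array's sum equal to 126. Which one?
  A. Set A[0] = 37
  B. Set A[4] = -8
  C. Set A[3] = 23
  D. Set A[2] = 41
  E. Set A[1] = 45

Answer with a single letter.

Answer: D

Derivation:
Option A: A[0] 33->37, delta=4, new_sum=68+(4)=72
Option B: A[4] 47->-8, delta=-55, new_sum=68+(-55)=13
Option C: A[3] 22->23, delta=1, new_sum=68+(1)=69
Option D: A[2] -17->41, delta=58, new_sum=68+(58)=126 <-- matches target
Option E: A[1] -17->45, delta=62, new_sum=68+(62)=130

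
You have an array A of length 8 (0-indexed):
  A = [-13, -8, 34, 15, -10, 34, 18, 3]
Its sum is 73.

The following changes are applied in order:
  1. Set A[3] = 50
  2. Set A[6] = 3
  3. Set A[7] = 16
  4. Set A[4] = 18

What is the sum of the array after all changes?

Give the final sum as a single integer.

Answer: 134

Derivation:
Initial sum: 73
Change 1: A[3] 15 -> 50, delta = 35, sum = 108
Change 2: A[6] 18 -> 3, delta = -15, sum = 93
Change 3: A[7] 3 -> 16, delta = 13, sum = 106
Change 4: A[4] -10 -> 18, delta = 28, sum = 134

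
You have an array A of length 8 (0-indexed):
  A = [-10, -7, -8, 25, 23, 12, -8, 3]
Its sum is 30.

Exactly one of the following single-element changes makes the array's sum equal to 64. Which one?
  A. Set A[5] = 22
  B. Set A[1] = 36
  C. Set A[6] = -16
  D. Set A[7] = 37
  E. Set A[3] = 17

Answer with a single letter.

Answer: D

Derivation:
Option A: A[5] 12->22, delta=10, new_sum=30+(10)=40
Option B: A[1] -7->36, delta=43, new_sum=30+(43)=73
Option C: A[6] -8->-16, delta=-8, new_sum=30+(-8)=22
Option D: A[7] 3->37, delta=34, new_sum=30+(34)=64 <-- matches target
Option E: A[3] 25->17, delta=-8, new_sum=30+(-8)=22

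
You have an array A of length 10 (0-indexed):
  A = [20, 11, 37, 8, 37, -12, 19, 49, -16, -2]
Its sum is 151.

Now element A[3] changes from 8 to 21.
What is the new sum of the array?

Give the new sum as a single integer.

Old value at index 3: 8
New value at index 3: 21
Delta = 21 - 8 = 13
New sum = old_sum + delta = 151 + (13) = 164

Answer: 164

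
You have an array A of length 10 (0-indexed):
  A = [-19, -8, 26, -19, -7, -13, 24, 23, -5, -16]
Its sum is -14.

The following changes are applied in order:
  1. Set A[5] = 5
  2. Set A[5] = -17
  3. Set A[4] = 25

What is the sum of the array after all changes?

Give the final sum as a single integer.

Initial sum: -14
Change 1: A[5] -13 -> 5, delta = 18, sum = 4
Change 2: A[5] 5 -> -17, delta = -22, sum = -18
Change 3: A[4] -7 -> 25, delta = 32, sum = 14

Answer: 14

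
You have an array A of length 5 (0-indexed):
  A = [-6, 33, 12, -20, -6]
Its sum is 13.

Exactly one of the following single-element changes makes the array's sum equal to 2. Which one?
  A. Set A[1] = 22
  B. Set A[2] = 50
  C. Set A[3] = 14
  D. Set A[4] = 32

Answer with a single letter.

Option A: A[1] 33->22, delta=-11, new_sum=13+(-11)=2 <-- matches target
Option B: A[2] 12->50, delta=38, new_sum=13+(38)=51
Option C: A[3] -20->14, delta=34, new_sum=13+(34)=47
Option D: A[4] -6->32, delta=38, new_sum=13+(38)=51

Answer: A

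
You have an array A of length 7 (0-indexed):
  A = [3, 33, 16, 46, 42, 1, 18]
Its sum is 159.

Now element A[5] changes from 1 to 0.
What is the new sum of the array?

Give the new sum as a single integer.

Answer: 158

Derivation:
Old value at index 5: 1
New value at index 5: 0
Delta = 0 - 1 = -1
New sum = old_sum + delta = 159 + (-1) = 158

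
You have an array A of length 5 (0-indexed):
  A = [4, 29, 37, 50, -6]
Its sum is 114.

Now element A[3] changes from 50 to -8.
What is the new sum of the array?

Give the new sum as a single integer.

Old value at index 3: 50
New value at index 3: -8
Delta = -8 - 50 = -58
New sum = old_sum + delta = 114 + (-58) = 56

Answer: 56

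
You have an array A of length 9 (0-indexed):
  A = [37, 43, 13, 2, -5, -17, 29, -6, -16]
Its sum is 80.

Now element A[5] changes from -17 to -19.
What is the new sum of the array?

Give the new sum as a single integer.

Old value at index 5: -17
New value at index 5: -19
Delta = -19 - -17 = -2
New sum = old_sum + delta = 80 + (-2) = 78

Answer: 78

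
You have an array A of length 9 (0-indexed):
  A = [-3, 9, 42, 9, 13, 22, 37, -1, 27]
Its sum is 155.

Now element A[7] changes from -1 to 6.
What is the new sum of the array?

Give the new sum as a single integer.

Answer: 162

Derivation:
Old value at index 7: -1
New value at index 7: 6
Delta = 6 - -1 = 7
New sum = old_sum + delta = 155 + (7) = 162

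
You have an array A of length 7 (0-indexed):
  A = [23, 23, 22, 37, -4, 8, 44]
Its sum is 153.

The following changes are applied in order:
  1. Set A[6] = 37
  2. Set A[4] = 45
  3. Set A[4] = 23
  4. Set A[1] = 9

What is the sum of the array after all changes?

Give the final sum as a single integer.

Answer: 159

Derivation:
Initial sum: 153
Change 1: A[6] 44 -> 37, delta = -7, sum = 146
Change 2: A[4] -4 -> 45, delta = 49, sum = 195
Change 3: A[4] 45 -> 23, delta = -22, sum = 173
Change 4: A[1] 23 -> 9, delta = -14, sum = 159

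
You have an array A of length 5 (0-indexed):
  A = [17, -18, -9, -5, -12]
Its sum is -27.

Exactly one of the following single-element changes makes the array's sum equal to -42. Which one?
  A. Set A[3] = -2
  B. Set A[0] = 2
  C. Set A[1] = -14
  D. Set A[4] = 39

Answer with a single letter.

Option A: A[3] -5->-2, delta=3, new_sum=-27+(3)=-24
Option B: A[0] 17->2, delta=-15, new_sum=-27+(-15)=-42 <-- matches target
Option C: A[1] -18->-14, delta=4, new_sum=-27+(4)=-23
Option D: A[4] -12->39, delta=51, new_sum=-27+(51)=24

Answer: B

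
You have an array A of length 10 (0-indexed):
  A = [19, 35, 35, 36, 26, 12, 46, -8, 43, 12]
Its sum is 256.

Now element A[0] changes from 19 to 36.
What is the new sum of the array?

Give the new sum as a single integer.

Answer: 273

Derivation:
Old value at index 0: 19
New value at index 0: 36
Delta = 36 - 19 = 17
New sum = old_sum + delta = 256 + (17) = 273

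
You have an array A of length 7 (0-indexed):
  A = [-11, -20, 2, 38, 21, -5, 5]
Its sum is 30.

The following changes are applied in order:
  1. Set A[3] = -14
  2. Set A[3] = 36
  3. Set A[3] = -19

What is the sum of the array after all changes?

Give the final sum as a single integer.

Initial sum: 30
Change 1: A[3] 38 -> -14, delta = -52, sum = -22
Change 2: A[3] -14 -> 36, delta = 50, sum = 28
Change 3: A[3] 36 -> -19, delta = -55, sum = -27

Answer: -27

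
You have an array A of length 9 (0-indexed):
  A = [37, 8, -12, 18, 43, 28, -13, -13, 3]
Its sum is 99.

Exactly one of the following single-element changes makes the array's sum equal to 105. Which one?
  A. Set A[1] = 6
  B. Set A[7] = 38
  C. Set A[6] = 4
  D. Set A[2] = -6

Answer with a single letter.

Answer: D

Derivation:
Option A: A[1] 8->6, delta=-2, new_sum=99+(-2)=97
Option B: A[7] -13->38, delta=51, new_sum=99+(51)=150
Option C: A[6] -13->4, delta=17, new_sum=99+(17)=116
Option D: A[2] -12->-6, delta=6, new_sum=99+(6)=105 <-- matches target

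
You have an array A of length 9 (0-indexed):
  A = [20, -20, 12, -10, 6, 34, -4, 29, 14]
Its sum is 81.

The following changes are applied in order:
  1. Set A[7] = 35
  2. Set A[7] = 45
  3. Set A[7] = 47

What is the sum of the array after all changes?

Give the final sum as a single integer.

Initial sum: 81
Change 1: A[7] 29 -> 35, delta = 6, sum = 87
Change 2: A[7] 35 -> 45, delta = 10, sum = 97
Change 3: A[7] 45 -> 47, delta = 2, sum = 99

Answer: 99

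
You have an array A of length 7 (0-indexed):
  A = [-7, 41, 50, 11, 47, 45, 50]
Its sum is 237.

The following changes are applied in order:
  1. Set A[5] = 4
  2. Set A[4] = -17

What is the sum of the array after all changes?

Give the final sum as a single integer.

Answer: 132

Derivation:
Initial sum: 237
Change 1: A[5] 45 -> 4, delta = -41, sum = 196
Change 2: A[4] 47 -> -17, delta = -64, sum = 132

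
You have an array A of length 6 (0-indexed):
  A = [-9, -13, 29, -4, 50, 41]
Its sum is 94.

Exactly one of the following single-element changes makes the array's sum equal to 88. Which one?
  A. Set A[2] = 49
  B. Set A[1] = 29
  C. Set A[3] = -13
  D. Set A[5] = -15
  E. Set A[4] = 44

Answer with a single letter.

Option A: A[2] 29->49, delta=20, new_sum=94+(20)=114
Option B: A[1] -13->29, delta=42, new_sum=94+(42)=136
Option C: A[3] -4->-13, delta=-9, new_sum=94+(-9)=85
Option D: A[5] 41->-15, delta=-56, new_sum=94+(-56)=38
Option E: A[4] 50->44, delta=-6, new_sum=94+(-6)=88 <-- matches target

Answer: E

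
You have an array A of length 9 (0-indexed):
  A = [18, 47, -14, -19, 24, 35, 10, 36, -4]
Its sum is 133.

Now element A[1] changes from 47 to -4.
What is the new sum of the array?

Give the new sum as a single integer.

Old value at index 1: 47
New value at index 1: -4
Delta = -4 - 47 = -51
New sum = old_sum + delta = 133 + (-51) = 82

Answer: 82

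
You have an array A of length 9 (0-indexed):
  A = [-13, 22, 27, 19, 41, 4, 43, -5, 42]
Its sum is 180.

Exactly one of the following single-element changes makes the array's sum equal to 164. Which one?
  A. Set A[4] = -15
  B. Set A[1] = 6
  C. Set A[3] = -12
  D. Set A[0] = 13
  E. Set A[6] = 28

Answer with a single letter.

Option A: A[4] 41->-15, delta=-56, new_sum=180+(-56)=124
Option B: A[1] 22->6, delta=-16, new_sum=180+(-16)=164 <-- matches target
Option C: A[3] 19->-12, delta=-31, new_sum=180+(-31)=149
Option D: A[0] -13->13, delta=26, new_sum=180+(26)=206
Option E: A[6] 43->28, delta=-15, new_sum=180+(-15)=165

Answer: B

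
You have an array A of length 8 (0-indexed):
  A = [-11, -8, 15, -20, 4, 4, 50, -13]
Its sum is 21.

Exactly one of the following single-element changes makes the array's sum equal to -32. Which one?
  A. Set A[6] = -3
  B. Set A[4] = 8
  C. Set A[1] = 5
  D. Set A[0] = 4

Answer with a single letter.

Answer: A

Derivation:
Option A: A[6] 50->-3, delta=-53, new_sum=21+(-53)=-32 <-- matches target
Option B: A[4] 4->8, delta=4, new_sum=21+(4)=25
Option C: A[1] -8->5, delta=13, new_sum=21+(13)=34
Option D: A[0] -11->4, delta=15, new_sum=21+(15)=36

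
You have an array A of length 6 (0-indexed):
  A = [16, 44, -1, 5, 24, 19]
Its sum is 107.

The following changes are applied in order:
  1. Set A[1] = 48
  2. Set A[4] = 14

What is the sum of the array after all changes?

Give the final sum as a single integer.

Initial sum: 107
Change 1: A[1] 44 -> 48, delta = 4, sum = 111
Change 2: A[4] 24 -> 14, delta = -10, sum = 101

Answer: 101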